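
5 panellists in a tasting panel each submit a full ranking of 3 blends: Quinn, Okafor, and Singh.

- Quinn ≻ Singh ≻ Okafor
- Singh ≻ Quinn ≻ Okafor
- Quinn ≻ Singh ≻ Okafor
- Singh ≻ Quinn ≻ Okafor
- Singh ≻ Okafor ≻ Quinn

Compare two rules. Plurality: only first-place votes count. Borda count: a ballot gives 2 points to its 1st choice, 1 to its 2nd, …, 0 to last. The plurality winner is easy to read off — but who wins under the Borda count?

Plurality first-place counts: Quinn 2, Okafor 0, Singh 3 → Singh.
Borda totals: Quinn 6, Okafor 1, Singh 8 → Singh.

Singh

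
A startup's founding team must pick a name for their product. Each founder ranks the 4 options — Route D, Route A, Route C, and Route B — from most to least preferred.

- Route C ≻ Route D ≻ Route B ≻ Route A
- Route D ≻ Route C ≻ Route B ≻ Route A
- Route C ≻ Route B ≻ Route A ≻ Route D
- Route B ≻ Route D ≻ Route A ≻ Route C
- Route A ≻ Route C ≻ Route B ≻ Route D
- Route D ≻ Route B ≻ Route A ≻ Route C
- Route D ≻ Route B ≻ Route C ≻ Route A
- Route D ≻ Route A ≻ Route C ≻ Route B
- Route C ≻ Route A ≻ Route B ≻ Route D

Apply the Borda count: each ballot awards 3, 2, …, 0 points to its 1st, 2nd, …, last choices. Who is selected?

Borda scores:
  Route D: 2 + 3 + 0 + 2 + 0 + 3 + 3 + 3 + 0 = 16
  Route A: 0 + 0 + 1 + 1 + 3 + 1 + 0 + 2 + 2 = 10
  Route C: 3 + 2 + 3 + 0 + 2 + 0 + 1 + 1 + 3 = 15
  Route B: 1 + 1 + 2 + 3 + 1 + 2 + 2 + 0 + 1 = 13
Route D has the highest total.

Route D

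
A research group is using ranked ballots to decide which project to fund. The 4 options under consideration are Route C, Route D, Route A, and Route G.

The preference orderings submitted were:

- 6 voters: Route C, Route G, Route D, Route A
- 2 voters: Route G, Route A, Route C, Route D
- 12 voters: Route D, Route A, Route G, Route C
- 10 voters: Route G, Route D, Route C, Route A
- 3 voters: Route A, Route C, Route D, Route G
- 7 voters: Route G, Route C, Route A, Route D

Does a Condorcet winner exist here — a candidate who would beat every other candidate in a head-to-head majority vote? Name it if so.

Head-to-head results (40 voters total):
Route C vs Route D: Route D wins 22–18.
Route C vs Route A: Route C wins 23–17.
Route C vs Route G: Route G wins 31–9.
Route D vs Route A: Route D wins 28–12.
Route D vs Route G: Route G wins 25–15.
Route A vs Route G: Route G wins 25–15.
Route G beats each rival — Route C (31–9), Route D (25–15), Route A (25–15) — so Route G is the Condorcet winner.

Route G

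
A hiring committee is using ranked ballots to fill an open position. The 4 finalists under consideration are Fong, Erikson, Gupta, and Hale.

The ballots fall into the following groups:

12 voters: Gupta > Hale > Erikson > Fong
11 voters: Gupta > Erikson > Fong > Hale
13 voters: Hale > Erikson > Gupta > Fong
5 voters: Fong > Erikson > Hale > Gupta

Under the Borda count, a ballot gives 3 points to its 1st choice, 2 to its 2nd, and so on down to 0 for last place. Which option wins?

Gupta

Borda scores:
  Fong: 12·0 + 11·1 + 13·0 + 5·3 = 26
  Erikson: 12·1 + 11·2 + 13·2 + 5·2 = 70
  Gupta: 12·3 + 11·3 + 13·1 + 5·0 = 82
  Hale: 12·2 + 11·0 + 13·3 + 5·1 = 68
Gupta has the highest total.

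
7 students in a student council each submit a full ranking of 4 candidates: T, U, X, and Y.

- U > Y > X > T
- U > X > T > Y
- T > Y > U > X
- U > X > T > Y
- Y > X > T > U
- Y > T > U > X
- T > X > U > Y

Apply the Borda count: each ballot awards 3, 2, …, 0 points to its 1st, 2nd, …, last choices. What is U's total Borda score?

Borda scores:
  T: 0 + 1 + 3 + 1 + 1 + 2 + 3 = 11
  U: 3 + 3 + 1 + 3 + 0 + 1 + 1 = 12
  X: 1 + 2 + 0 + 2 + 2 + 0 + 2 = 9
  Y: 2 + 0 + 2 + 0 + 3 + 3 + 0 = 10

12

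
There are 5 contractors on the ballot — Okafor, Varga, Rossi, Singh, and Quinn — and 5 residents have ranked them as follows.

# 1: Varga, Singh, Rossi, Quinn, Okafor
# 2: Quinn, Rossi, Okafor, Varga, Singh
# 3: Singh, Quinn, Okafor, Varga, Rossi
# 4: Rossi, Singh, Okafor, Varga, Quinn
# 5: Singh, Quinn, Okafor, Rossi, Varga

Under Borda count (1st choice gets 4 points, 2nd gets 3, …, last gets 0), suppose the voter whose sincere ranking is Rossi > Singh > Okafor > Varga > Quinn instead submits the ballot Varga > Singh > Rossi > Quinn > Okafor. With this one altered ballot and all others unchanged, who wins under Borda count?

Borda totals with the altered ballot: Okafor 6, Varga 10, Rossi 8, Singh 14, Quinn 12.
The winner is unchanged: still Singh.

Singh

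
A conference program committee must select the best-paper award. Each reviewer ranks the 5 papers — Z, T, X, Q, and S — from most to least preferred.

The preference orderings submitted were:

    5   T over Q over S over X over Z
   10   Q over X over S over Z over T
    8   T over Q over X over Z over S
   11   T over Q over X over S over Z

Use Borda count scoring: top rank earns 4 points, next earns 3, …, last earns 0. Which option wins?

Borda scores:
  Z: 5·0 + 10·1 + 8·1 + 11·0 = 18
  T: 5·4 + 10·0 + 8·4 + 11·4 = 96
  X: 5·1 + 10·3 + 8·2 + 11·2 = 73
  Q: 5·3 + 10·4 + 8·3 + 11·3 = 112
  S: 5·2 + 10·2 + 8·0 + 11·1 = 41
Q has the highest total.

Q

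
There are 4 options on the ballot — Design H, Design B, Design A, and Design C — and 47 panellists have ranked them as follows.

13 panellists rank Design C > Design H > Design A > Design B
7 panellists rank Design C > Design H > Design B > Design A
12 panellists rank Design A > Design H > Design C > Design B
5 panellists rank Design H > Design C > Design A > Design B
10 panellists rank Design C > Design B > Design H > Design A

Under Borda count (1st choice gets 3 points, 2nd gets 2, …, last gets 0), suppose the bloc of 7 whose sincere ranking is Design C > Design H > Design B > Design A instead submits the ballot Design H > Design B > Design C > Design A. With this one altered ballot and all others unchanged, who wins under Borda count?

Borda totals with the altered ballot: Design H 96, Design B 34, Design A 54, Design C 98.
The winner is unchanged: still Design C.

Design C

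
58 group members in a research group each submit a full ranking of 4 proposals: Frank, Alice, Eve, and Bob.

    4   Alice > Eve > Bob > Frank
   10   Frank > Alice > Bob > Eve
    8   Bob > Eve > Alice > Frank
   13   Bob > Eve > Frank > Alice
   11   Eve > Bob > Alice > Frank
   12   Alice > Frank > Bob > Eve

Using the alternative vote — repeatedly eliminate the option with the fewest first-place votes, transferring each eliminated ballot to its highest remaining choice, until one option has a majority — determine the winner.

Bob

Round 1: Bob 21, Alice 16, Eve 11, Frank 10. Frank has the fewest and is eliminated.
Round 2: Alice 26, Bob 21, Eve 11. Eve has the fewest and is eliminated.
Round 3: Bob 32, Alice 26. Bob has a majority.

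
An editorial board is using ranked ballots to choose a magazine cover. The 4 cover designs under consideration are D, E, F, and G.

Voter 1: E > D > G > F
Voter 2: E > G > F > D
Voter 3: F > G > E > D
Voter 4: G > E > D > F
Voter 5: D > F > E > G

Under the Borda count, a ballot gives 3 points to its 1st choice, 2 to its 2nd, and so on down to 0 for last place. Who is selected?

E

Borda scores:
  D: 2 + 0 + 0 + 1 + 3 = 6
  E: 3 + 3 + 1 + 2 + 1 = 10
  F: 0 + 1 + 3 + 0 + 2 = 6
  G: 1 + 2 + 2 + 3 + 0 = 8
E has the highest total.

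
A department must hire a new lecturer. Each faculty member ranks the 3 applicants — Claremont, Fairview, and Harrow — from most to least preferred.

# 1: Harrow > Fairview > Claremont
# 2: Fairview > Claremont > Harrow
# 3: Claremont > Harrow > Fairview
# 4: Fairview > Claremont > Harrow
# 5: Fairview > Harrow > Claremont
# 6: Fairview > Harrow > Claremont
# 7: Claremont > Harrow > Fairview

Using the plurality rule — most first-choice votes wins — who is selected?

First-place vote totals:
  Claremont: 2
  Fairview: 4
  Harrow: 1
Fairview has the most first-place votes.

Fairview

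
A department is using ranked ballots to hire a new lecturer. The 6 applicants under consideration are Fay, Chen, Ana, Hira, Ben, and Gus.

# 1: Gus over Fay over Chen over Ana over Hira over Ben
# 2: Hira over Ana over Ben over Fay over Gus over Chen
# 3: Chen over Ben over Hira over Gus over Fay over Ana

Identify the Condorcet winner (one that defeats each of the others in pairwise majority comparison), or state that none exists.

None — there is no Condorcet winner

Head-to-head results (3 voters total):
Fay vs Chen: Fay wins 2–1.
Fay vs Ana: Fay wins 2–1.
Fay vs Hira: Hira wins 2–1.
Fay vs Ben: Ben wins 2–1.
Fay vs Gus: Gus wins 2–1.
Chen vs Ana: Chen wins 2–1.
Chen vs Hira: Chen wins 2–1.
Chen vs Ben: Chen wins 2–1.
Chen vs Gus: Gus wins 2–1.
Ana vs Hira: Hira wins 2–1.
Ana vs Ben: Ana wins 2–1.
Ana vs Gus: Gus wins 2–1.
Hira vs Ben: Hira wins 2–1.
Hira vs Gus: Hira wins 2–1.
Ben vs Gus: Ben wins 2–1.
No candidate beats all others: Fay beats Chen beats Hira beats Fay, a majority cycle.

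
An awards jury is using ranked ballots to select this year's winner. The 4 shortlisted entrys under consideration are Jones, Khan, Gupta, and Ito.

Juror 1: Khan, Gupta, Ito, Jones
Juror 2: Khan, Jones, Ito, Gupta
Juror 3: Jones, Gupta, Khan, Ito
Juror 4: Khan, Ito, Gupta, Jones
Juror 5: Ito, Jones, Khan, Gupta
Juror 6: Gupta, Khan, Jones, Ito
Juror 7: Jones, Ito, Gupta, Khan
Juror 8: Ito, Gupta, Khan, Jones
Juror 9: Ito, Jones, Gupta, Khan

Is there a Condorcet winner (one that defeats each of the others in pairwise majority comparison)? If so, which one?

Head-to-head results (9 voters total):
Jones vs Khan: Khan wins 5–4.
Jones vs Gupta: Jones wins 5–4.
Jones vs Ito: Ito wins 5–4.
Khan vs Gupta: Gupta wins 5–4.
Khan vs Ito: Khan wins 5–4.
Gupta vs Ito: Ito wins 6–3.
No candidate beats all others: Jones beats Gupta beats Khan beats Jones, a majority cycle.

No Condorcet winner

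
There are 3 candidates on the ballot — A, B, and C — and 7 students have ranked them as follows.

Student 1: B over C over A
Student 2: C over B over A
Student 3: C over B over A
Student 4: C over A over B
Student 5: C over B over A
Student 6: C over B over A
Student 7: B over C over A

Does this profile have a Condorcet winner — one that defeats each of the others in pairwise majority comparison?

Head-to-head results (7 voters total):
A vs B: B wins 6–1.
A vs C: C wins 7–0.
B vs C: C wins 5–2.
C beats each rival — A (7–0), B (5–2) — so C is the Condorcet winner.

Yes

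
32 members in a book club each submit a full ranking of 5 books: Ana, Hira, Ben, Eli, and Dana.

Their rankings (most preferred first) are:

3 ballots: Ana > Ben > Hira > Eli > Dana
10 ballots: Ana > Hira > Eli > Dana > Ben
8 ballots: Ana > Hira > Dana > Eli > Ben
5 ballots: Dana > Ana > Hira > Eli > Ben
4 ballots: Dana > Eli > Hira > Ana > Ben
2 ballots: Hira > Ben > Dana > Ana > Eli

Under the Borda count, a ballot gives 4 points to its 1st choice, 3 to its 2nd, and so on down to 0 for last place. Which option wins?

Ana

Borda scores:
  Ana: 3·4 + 10·4 + 8·4 + 5·3 + 4·1 + 2·1 = 105
  Hira: 3·2 + 10·3 + 8·3 + 5·2 + 4·2 + 2·4 = 86
  Ben: 3·3 + 10·0 + 8·0 + 5·0 + 4·0 + 2·3 = 15
  Eli: 3·1 + 10·2 + 8·1 + 5·1 + 4·3 + 2·0 = 48
  Dana: 3·0 + 10·1 + 8·2 + 5·4 + 4·4 + 2·2 = 66
Ana has the highest total.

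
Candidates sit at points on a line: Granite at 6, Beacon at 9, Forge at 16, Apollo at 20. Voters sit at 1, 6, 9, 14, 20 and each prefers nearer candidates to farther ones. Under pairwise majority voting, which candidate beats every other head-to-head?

With single-peaked preferences on a line, the Condorcet winner is the candidate closest to the median voter.
The median voter (position 9) is closest to Beacon at 9.
Check: Beacon vs Granite — voters closer to Beacon: 3 of 5.

Beacon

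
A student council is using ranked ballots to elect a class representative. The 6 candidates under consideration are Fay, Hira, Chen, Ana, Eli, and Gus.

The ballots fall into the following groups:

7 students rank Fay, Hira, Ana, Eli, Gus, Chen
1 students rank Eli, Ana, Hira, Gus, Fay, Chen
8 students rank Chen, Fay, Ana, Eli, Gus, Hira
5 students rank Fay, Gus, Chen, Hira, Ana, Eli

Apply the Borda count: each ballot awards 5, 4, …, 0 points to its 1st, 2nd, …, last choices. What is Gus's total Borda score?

Borda scores:
  Fay: 7·5 + 1 + 8·4 + 5·5 = 93
  Hira: 7·4 + 3 + 8·0 + 5·2 = 41
  Chen: 7·0 + 0 + 8·5 + 5·3 = 55
  Ana: 7·3 + 4 + 8·3 + 5·1 = 54
  Eli: 7·2 + 5 + 8·2 + 5·0 = 35
  Gus: 7·1 + 2 + 8·1 + 5·4 = 37

37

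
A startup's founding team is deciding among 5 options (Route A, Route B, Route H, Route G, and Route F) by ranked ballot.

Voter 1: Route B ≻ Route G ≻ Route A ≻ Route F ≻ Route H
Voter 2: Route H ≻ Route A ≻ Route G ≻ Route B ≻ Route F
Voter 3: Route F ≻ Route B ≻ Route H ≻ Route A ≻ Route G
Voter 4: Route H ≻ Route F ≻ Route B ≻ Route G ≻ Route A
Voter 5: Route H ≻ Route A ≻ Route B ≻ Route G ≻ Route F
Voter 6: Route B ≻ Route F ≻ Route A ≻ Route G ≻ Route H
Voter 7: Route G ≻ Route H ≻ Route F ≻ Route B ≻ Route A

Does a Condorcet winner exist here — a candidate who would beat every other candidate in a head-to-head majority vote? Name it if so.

Route H

Head-to-head results (7 voters total):
Route A vs Route B: Route B wins 5–2.
Route A vs Route H: Route H wins 5–2.
Route A vs Route G: Route A wins 4–3.
Route A vs Route F: Route F wins 4–3.
Route B vs Route H: Route H wins 4–3.
Route B vs Route G: Route B wins 5–2.
Route B vs Route F: Route B wins 4–3.
Route H vs Route G: Route H wins 4–3.
Route H vs Route F: Route H wins 4–3.
Route G vs Route F: Route G wins 4–3.
Route H beats each rival — Route A (5–2), Route B (4–3), Route G (4–3), Route F (4–3) — so Route H is the Condorcet winner.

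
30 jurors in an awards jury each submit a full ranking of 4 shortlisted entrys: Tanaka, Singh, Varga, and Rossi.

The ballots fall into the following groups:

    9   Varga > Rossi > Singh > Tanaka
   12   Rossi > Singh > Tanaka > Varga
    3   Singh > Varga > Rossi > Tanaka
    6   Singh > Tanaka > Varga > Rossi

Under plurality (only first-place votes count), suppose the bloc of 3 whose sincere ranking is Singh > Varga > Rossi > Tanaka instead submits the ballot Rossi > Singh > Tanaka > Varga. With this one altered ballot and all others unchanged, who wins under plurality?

First-place totals with the altered ballot: Tanaka 0, Singh 6, Varga 9, Rossi 15.
The winner is unchanged: still Rossi.

Rossi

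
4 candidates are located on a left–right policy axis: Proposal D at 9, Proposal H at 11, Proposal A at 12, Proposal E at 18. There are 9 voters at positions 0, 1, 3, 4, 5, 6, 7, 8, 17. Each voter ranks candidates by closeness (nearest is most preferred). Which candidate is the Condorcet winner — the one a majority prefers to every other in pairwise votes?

With single-peaked preferences on a line, the Condorcet winner is the candidate closest to the median voter.
The median voter (position 5) is closest to Proposal D at 9.
Check: Proposal D vs Proposal H — voters closer to Proposal D: 8 of 9.

Proposal D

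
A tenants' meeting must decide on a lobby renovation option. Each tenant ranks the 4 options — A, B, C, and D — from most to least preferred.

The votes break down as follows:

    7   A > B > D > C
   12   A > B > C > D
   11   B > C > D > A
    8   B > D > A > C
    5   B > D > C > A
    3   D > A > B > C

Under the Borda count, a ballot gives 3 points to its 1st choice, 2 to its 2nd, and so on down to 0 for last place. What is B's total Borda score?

113

Borda scores:
  A: 7·3 + 12·3 + 11·0 + 8·1 + 5·0 + 3·2 = 71
  B: 7·2 + 12·2 + 11·3 + 8·3 + 5·3 + 3·1 = 113
  C: 7·0 + 12·1 + 11·2 + 8·0 + 5·1 + 3·0 = 39
  D: 7·1 + 12·0 + 11·1 + 8·2 + 5·2 + 3·3 = 53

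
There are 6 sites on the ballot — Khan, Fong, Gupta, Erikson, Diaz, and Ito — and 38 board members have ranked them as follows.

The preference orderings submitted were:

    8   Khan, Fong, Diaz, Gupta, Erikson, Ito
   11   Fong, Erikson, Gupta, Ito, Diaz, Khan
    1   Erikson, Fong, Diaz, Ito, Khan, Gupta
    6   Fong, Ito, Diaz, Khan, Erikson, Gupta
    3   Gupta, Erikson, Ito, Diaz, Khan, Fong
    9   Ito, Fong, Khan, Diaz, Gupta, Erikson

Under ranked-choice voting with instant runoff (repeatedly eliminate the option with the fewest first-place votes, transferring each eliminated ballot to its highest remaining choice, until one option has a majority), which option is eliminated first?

Diaz

Round 1: Fong 17, Ito 9, Khan 8, Gupta 3, Erikson 1, Diaz 0. Diaz has the fewest and is eliminated.
Round 2: Fong 17, Ito 9, Khan 8, Gupta 3, Erikson 1. Erikson has the fewest and is eliminated.
Round 3: Fong 18, Ito 9, Khan 8, Gupta 3. Gupta has the fewest and is eliminated.
Round 4: Fong 18, Ito 12, Khan 8. Khan has the fewest and is eliminated.
Round 5: Fong 26, Ito 12. Fong has a majority.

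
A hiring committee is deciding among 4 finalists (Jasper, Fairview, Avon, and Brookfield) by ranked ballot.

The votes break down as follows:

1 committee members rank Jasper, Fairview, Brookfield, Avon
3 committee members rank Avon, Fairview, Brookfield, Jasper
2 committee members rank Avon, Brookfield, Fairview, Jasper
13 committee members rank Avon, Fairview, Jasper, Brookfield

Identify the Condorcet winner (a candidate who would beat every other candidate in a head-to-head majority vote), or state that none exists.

Head-to-head results (19 voters total):
Jasper vs Fairview: Fairview wins 18–1.
Jasper vs Avon: Avon wins 18–1.
Jasper vs Brookfield: Jasper wins 14–5.
Fairview vs Avon: Avon wins 18–1.
Fairview vs Brookfield: Fairview wins 17–2.
Avon vs Brookfield: Avon wins 18–1.
Avon beats each rival — Jasper (18–1), Fairview (18–1), Brookfield (18–1) — so Avon is the Condorcet winner.

Avon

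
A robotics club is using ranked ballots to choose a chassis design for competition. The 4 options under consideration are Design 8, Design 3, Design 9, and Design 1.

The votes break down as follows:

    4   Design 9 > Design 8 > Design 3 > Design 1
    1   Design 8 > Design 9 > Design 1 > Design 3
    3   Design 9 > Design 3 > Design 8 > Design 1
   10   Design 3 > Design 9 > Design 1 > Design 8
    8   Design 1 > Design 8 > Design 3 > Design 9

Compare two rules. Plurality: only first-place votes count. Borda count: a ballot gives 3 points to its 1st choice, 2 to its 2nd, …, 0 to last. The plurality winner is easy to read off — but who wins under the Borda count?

Plurality first-place counts: Design 8 1, Design 3 10, Design 9 7, Design 1 8 → Design 3.
Borda totals: Design 8 30, Design 3 48, Design 9 43, Design 1 35 → Design 3.

Design 3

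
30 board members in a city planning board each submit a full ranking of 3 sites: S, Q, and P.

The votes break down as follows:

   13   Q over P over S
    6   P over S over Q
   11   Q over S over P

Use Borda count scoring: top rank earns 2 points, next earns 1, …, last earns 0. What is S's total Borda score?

Borda scores:
  S: 13·0 + 6·1 + 11·1 = 17
  Q: 13·2 + 6·0 + 11·2 = 48
  P: 13·1 + 6·2 + 11·0 = 25

17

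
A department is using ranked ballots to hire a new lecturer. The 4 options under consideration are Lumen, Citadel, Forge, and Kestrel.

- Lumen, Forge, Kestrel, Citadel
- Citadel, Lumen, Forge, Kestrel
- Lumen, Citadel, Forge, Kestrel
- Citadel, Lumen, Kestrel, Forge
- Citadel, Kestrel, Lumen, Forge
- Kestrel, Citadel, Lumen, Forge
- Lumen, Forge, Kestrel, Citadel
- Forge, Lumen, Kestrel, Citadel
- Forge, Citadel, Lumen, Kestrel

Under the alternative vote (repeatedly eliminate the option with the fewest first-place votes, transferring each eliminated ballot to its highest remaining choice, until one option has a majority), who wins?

Round 1: Lumen 3, Citadel 3, Forge 2, Kestrel 1. Kestrel has the fewest and is eliminated.
Round 2: Citadel 4, Lumen 3, Forge 2. Forge has the fewest and is eliminated.
Round 3: Citadel 5, Lumen 4. Citadel has a majority.

Citadel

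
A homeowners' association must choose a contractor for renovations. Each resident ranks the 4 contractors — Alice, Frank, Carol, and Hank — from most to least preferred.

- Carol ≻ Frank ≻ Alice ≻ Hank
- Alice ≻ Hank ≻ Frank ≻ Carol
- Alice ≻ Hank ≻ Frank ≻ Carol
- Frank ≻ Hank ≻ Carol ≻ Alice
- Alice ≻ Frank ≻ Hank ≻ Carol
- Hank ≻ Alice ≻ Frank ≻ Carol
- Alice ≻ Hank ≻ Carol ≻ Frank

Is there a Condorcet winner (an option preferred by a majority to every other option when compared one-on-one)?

Yes

Head-to-head results (7 voters total):
Alice vs Frank: Alice wins 5–2.
Alice vs Carol: Alice wins 5–2.
Alice vs Hank: Alice wins 5–2.
Frank vs Carol: Frank wins 5–2.
Frank vs Hank: Hank wins 4–3.
Carol vs Hank: Hank wins 6–1.
Alice beats each rival — Frank (5–2), Carol (5–2), Hank (5–2) — so Alice is the Condorcet winner.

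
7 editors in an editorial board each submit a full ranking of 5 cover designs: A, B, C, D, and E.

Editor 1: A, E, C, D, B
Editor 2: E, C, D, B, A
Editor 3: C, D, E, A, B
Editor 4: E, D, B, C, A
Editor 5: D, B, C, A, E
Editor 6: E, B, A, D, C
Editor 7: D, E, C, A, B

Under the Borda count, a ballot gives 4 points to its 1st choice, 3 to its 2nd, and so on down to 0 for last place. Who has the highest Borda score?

Borda scores:
  A: 4 + 0 + 1 + 0 + 1 + 2 + 1 = 9
  B: 0 + 1 + 0 + 2 + 3 + 3 + 0 = 9
  C: 2 + 3 + 4 + 1 + 2 + 0 + 2 = 14
  D: 1 + 2 + 3 + 3 + 4 + 1 + 4 = 18
  E: 3 + 4 + 2 + 4 + 0 + 4 + 3 = 20
E has the highest total.

E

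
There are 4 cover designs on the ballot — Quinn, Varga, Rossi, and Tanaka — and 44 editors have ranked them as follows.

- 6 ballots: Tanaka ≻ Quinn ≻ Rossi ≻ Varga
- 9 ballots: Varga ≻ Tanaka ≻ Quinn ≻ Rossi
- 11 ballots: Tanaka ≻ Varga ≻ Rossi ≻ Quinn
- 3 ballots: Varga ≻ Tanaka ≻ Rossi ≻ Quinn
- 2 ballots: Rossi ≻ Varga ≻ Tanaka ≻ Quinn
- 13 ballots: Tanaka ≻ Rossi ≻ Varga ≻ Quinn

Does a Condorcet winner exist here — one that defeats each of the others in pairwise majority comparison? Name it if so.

Head-to-head results (44 voters total):
Quinn vs Varga: Varga wins 38–6.
Quinn vs Rossi: Rossi wins 29–15.
Quinn vs Tanaka: Tanaka wins 44–0.
Varga vs Rossi: Varga wins 23–21.
Varga vs Tanaka: Tanaka wins 30–14.
Rossi vs Tanaka: Tanaka wins 42–2.
Tanaka beats each rival — Quinn (44–0), Varga (30–14), Rossi (42–2) — so Tanaka is the Condorcet winner.

Tanaka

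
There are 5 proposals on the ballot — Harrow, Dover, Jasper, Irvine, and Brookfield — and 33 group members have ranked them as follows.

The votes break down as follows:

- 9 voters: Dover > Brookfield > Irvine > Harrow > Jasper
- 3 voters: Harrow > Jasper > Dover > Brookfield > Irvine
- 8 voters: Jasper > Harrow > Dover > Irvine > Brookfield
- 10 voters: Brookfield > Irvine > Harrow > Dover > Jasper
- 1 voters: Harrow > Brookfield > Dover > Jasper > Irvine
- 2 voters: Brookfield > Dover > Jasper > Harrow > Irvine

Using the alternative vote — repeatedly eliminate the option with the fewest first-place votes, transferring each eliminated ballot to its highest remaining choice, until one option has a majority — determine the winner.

Round 1: Brookfield 12, Dover 9, Jasper 8, Harrow 4, Irvine 0. Irvine has the fewest and is eliminated.
Round 2: Brookfield 12, Dover 9, Jasper 8, Harrow 4. Harrow has the fewest and is eliminated.
Round 3: Brookfield 13, Jasper 11, Dover 9. Dover has the fewest and is eliminated.
Round 4: Brookfield 22, Jasper 11. Brookfield has a majority.

Brookfield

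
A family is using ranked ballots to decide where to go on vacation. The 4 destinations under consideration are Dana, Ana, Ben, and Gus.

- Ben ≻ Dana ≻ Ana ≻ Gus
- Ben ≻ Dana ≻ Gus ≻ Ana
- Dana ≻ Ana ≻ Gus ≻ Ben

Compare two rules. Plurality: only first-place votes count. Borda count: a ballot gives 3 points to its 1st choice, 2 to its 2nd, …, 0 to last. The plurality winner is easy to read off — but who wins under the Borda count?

Plurality first-place counts: Dana 1, Ana 0, Ben 2, Gus 0 → Ben.
Borda totals: Dana 7, Ana 3, Ben 6, Gus 2 → Dana.

Dana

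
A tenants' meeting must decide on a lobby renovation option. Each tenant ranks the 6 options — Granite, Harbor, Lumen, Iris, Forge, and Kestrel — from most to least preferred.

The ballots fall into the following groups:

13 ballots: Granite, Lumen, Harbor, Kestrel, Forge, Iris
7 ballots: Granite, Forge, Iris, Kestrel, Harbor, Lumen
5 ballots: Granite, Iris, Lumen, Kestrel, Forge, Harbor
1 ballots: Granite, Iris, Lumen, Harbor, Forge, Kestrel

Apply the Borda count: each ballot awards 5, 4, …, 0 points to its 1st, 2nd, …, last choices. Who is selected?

Borda scores:
  Granite: 13·5 + 7·5 + 5·5 + 5 = 130
  Harbor: 13·3 + 7·1 + 5·0 + 2 = 48
  Lumen: 13·4 + 7·0 + 5·3 + 3 = 70
  Iris: 13·0 + 7·3 + 5·4 + 4 = 45
  Forge: 13·1 + 7·4 + 5·1 + 1 = 47
  Kestrel: 13·2 + 7·2 + 5·2 + 0 = 50
Granite has the highest total.

Granite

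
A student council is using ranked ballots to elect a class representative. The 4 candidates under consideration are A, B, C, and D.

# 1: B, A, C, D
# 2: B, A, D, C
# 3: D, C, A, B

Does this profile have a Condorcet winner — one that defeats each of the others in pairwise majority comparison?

Yes

Head-to-head results (3 voters total):
A vs B: B wins 2–1.
A vs C: A wins 2–1.
A vs D: A wins 2–1.
B vs C: B wins 2–1.
B vs D: B wins 2–1.
C vs D: D wins 2–1.
B beats each rival — A (2–1), C (2–1), D (2–1) — so B is the Condorcet winner.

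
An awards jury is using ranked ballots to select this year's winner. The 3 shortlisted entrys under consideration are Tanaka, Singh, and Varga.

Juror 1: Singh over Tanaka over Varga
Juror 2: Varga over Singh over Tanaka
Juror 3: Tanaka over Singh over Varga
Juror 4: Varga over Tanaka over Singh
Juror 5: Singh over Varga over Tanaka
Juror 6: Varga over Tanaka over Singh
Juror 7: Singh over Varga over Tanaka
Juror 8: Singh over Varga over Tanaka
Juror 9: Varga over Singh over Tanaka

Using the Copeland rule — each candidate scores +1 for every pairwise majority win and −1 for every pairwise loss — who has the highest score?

Pairwise results:
  Tanaka vs Singh: Singh wins 6–3.
  Tanaka vs Varga: Varga wins 7–2.
  Singh vs Varga: Singh wins 5–4.
Copeland scores (wins − losses):
  Tanaka: 0 − 2 = -2
  Singh: 2 − 0 = 2
  Varga: 1 − 1 = 0
Singh has the best Copeland score.

Singh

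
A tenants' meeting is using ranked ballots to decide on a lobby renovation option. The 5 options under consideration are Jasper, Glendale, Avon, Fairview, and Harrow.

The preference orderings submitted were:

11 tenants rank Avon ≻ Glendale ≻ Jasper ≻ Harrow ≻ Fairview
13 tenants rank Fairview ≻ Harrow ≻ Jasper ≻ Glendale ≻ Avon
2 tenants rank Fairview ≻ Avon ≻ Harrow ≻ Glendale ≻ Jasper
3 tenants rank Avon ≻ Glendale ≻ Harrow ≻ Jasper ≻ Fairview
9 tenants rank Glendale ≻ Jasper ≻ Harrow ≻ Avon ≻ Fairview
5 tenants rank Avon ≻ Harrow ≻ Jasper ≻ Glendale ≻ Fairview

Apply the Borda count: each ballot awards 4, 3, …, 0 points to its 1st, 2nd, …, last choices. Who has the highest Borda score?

Glendale

Borda scores:
  Jasper: 11·2 + 13·2 + 2·0 + 3·1 + 9·3 + 5·2 = 88
  Glendale: 11·3 + 13·1 + 2·1 + 3·3 + 9·4 + 5·1 = 98
  Avon: 11·4 + 13·0 + 2·3 + 3·4 + 9·1 + 5·4 = 91
  Fairview: 11·0 + 13·4 + 2·4 + 3·0 + 9·0 + 5·0 = 60
  Harrow: 11·1 + 13·3 + 2·2 + 3·2 + 9·2 + 5·3 = 93
Glendale has the highest total.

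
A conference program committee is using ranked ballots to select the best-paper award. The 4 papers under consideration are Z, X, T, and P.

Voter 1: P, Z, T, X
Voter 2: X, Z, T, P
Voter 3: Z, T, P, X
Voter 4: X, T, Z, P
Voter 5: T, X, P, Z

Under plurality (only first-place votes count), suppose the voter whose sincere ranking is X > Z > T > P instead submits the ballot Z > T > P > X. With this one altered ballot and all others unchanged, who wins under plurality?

First-place totals with the altered ballot: Z 2, X 1, T 1, P 1.
The switch changes the winner from X to Z.

Z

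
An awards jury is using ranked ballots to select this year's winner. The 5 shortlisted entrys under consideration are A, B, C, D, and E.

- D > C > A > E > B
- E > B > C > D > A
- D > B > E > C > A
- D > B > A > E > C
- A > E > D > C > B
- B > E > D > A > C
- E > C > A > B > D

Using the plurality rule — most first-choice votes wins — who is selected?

First-place vote totals:
  A: 1
  B: 1
  C: 0
  D: 3
  E: 2
D has the most first-place votes.

D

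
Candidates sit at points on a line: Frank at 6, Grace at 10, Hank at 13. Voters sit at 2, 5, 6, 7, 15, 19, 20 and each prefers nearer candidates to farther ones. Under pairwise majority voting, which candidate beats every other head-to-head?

With single-peaked preferences on a line, the Condorcet winner is the candidate closest to the median voter.
The median voter (position 7) is closest to Frank at 6.
Check: Frank vs Hank — voters closer to Frank: 4 of 7.

Frank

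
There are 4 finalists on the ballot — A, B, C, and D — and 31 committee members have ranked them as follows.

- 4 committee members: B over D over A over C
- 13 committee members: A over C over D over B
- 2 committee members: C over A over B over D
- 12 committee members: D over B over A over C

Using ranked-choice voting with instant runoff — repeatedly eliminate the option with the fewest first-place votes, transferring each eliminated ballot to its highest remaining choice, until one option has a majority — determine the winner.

D

Round 1: A 13, D 12, B 4, C 2. C has the fewest and is eliminated.
Round 2: A 15, D 12, B 4. B has the fewest and is eliminated.
Round 3: D 16, A 15. D has a majority.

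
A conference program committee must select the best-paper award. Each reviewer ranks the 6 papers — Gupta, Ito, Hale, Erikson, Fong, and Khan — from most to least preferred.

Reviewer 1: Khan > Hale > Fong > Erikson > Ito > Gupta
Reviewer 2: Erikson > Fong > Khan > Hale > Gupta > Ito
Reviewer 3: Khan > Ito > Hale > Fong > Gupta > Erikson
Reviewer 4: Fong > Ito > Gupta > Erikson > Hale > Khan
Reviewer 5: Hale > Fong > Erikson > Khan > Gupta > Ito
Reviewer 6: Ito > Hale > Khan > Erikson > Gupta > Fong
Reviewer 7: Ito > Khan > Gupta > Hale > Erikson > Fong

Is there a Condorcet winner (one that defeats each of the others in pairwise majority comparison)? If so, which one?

Khan

Head-to-head results (7 voters total):
Gupta vs Ito: Ito wins 5–2.
Gupta vs Hale: Hale wins 5–2.
Gupta vs Erikson: Erikson wins 4–3.
Gupta vs Fong: Fong wins 5–2.
Gupta vs Khan: Khan wins 6–1.
Ito vs Hale: Ito wins 4–3.
Ito vs Erikson: Ito wins 4–3.
Ito vs Fong: Fong wins 4–3.
Ito vs Khan: Khan wins 4–3.
Hale vs Erikson: Hale wins 5–2.
Hale vs Fong: Hale wins 5–2.
Hale vs Khan: Khan wins 4–3.
Erikson vs Fong: Fong wins 4–3.
Erikson vs Khan: Khan wins 4–3.
Fong vs Khan: Khan wins 4–3.
Khan beats each rival — Gupta (6–1), Ito (4–3), Hale (4–3), Erikson (4–3), Fong (4–3) — so Khan is the Condorcet winner.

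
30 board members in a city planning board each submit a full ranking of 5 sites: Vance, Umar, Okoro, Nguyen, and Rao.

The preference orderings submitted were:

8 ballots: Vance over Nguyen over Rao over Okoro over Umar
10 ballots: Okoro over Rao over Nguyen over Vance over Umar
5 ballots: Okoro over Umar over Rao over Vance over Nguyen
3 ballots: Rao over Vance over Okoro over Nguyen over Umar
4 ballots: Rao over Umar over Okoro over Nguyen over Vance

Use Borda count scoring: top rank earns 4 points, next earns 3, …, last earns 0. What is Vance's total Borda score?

Borda scores:
  Vance: 8·4 + 10·1 + 5·1 + 3·3 + 4·0 = 56
  Umar: 8·0 + 10·0 + 5·3 + 3·0 + 4·3 = 27
  Okoro: 8·1 + 10·4 + 5·4 + 3·2 + 4·2 = 82
  Nguyen: 8·3 + 10·2 + 5·0 + 3·1 + 4·1 = 51
  Rao: 8·2 + 10·3 + 5·2 + 3·4 + 4·4 = 84

56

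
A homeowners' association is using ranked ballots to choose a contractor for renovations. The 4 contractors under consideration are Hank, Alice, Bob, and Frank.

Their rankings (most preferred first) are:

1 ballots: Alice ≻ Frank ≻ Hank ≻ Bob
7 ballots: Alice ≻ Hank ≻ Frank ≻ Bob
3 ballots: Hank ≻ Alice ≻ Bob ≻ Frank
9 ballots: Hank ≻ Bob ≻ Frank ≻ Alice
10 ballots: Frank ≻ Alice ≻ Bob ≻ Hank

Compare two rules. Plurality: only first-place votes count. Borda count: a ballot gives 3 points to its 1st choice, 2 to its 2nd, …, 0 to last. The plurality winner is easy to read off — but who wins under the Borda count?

Hank

Plurality first-place counts: Hank 12, Alice 8, Bob 0, Frank 10 → Hank.
Borda totals: Hank 51, Alice 50, Bob 31, Frank 48 → Hank.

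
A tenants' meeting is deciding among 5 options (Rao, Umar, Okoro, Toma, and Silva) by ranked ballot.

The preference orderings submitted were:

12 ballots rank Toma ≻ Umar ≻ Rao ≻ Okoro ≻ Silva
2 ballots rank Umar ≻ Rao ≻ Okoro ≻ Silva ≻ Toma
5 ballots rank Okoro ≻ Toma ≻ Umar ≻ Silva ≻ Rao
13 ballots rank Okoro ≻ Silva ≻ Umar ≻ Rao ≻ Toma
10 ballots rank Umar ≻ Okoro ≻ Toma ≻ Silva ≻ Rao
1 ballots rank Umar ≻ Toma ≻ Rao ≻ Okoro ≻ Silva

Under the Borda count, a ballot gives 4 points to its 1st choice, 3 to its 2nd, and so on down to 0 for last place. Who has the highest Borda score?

Umar

Borda scores:
  Rao: 12·2 + 2·3 + 5·0 + 13·1 + 10·0 + 2 = 45
  Umar: 12·3 + 2·4 + 5·2 + 13·2 + 10·4 + 4 = 124
  Okoro: 12·1 + 2·2 + 5·4 + 13·4 + 10·3 + 1 = 119
  Toma: 12·4 + 2·0 + 5·3 + 13·0 + 10·2 + 3 = 86
  Silva: 12·0 + 2·1 + 5·1 + 13·3 + 10·1 + 0 = 56
Umar has the highest total.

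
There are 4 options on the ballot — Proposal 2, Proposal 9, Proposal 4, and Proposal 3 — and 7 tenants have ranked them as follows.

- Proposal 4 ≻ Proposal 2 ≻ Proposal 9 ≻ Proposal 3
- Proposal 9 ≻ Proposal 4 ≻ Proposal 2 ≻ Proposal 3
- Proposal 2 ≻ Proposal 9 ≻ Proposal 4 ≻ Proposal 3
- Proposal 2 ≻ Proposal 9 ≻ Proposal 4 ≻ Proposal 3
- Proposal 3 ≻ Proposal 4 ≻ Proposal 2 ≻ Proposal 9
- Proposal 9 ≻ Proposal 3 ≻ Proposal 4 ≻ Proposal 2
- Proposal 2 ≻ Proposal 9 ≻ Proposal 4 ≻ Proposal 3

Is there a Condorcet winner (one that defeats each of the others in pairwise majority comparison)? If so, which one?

No Condorcet winner

Head-to-head results (7 voters total):
Proposal 2 vs Proposal 9: Proposal 2 wins 5–2.
Proposal 2 vs Proposal 4: Proposal 4 wins 4–3.
Proposal 2 vs Proposal 3: Proposal 2 wins 5–2.
Proposal 9 vs Proposal 4: Proposal 9 wins 5–2.
Proposal 9 vs Proposal 3: Proposal 9 wins 6–1.
Proposal 4 vs Proposal 3: Proposal 4 wins 5–2.
No candidate beats all others: Proposal 2 beats Proposal 9 beats Proposal 4 beats Proposal 2, a majority cycle.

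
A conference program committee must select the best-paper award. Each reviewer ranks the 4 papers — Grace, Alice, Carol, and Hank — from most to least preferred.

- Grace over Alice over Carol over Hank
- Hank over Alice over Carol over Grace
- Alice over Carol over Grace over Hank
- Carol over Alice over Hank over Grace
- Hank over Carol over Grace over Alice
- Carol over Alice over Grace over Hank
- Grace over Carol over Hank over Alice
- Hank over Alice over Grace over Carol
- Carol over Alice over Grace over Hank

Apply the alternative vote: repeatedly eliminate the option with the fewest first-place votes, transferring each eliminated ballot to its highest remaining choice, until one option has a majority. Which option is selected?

Round 1: Carol 3, Hank 3, Grace 2, Alice 1. Alice has the fewest and is eliminated.
Round 2: Carol 4, Hank 3, Grace 2. Grace has the fewest and is eliminated.
Round 3: Carol 6, Hank 3. Carol has a majority.

Carol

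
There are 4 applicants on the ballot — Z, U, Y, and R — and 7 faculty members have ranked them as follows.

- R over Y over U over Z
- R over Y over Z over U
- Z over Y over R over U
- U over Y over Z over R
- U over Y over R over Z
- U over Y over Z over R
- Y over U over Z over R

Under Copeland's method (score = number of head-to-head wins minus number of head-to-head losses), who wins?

Pairwise results:
  Z vs U: U wins 5–2.
  Z vs Y: Y wins 6–1.
  Z vs R: Z wins 4–3.
  U vs Y: Y wins 4–3.
  U vs R: U wins 4–3.
  Y vs R: Y wins 5–2.
Copeland scores (wins − losses):
  Z: 1 − 2 = -1
  U: 2 − 1 = 1
  Y: 3 − 0 = 3
  R: 0 − 3 = -3
Y has the best Copeland score.

Y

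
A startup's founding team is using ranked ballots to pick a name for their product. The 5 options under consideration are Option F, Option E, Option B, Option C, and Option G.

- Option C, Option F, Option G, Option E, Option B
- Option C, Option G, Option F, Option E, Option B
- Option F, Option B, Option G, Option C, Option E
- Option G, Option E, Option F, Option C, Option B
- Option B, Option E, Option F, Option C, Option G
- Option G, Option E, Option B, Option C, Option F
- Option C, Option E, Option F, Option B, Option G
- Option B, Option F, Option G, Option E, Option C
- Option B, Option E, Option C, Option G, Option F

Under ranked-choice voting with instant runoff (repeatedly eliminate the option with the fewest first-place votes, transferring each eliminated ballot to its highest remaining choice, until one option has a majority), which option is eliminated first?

Round 1: Option B 3, Option C 3, Option G 2, Option F 1, Option E 0. Option E has the fewest and is eliminated.
Round 2: Option B 3, Option C 3, Option G 2, Option F 1. Option F has the fewest and is eliminated.
Round 3: Option B 4, Option C 3, Option G 2. Option G has the fewest and is eliminated.
Round 4: Option B 5, Option C 4. Option B has a majority.

Option E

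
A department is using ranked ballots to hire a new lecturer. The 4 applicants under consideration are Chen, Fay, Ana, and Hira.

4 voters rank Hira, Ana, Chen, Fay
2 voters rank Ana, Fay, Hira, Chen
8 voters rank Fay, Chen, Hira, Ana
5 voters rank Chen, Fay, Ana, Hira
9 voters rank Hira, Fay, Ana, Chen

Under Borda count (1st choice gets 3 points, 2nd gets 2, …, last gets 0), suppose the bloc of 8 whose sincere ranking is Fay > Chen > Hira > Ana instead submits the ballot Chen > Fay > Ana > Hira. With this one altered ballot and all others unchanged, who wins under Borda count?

Borda totals with the altered ballot: Chen 43, Fay 48, Ana 36, Hira 41.
The winner is unchanged: still Fay.

Fay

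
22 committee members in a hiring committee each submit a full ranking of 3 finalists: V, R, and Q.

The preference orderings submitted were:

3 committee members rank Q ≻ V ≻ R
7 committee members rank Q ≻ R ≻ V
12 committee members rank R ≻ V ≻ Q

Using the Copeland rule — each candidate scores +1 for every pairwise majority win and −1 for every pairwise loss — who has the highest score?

R

Pairwise results:
  V vs R: R wins 19–3.
  V vs Q: V wins 12–10.
  R vs Q: R wins 12–10.
Copeland scores (wins − losses):
  V: 1 − 1 = 0
  R: 2 − 0 = 2
  Q: 0 − 2 = -2
R has the best Copeland score.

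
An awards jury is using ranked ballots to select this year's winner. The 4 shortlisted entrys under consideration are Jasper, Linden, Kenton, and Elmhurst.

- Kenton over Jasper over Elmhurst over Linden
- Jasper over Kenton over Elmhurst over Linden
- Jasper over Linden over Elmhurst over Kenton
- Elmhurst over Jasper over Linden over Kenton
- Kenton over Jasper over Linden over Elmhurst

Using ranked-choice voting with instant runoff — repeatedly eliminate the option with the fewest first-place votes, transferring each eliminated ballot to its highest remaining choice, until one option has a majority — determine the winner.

Jasper

Round 1: Jasper 2, Kenton 2, Elmhurst 1, Linden 0. Linden has the fewest and is eliminated.
Round 2: Jasper 2, Kenton 2, Elmhurst 1. Elmhurst has the fewest and is eliminated.
Round 3: Jasper 3, Kenton 2. Jasper has a majority.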